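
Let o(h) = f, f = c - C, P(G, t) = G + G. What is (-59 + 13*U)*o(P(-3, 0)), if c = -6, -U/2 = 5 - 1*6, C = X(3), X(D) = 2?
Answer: 264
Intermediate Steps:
C = 2
U = 2 (U = -2*(5 - 1*6) = -2*(5 - 6) = -2*(-1) = 2)
P(G, t) = 2*G
f = -8 (f = -6 - 1*2 = -6 - 2 = -8)
o(h) = -8
(-59 + 13*U)*o(P(-3, 0)) = (-59 + 13*2)*(-8) = (-59 + 26)*(-8) = -33*(-8) = 264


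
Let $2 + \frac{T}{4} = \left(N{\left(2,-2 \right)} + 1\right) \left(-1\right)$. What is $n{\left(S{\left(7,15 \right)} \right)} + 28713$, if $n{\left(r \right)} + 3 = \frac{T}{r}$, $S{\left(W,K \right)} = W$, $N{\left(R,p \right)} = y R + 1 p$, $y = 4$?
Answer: $\frac{200934}{7} \approx 28705.0$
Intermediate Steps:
$N{\left(R,p \right)} = p + 4 R$ ($N{\left(R,p \right)} = 4 R + 1 p = 4 R + p = p + 4 R$)
$T = -36$ ($T = -8 + 4 \left(\left(-2 + 4 \cdot 2\right) + 1\right) \left(-1\right) = -8 + 4 \left(\left(-2 + 8\right) + 1\right) \left(-1\right) = -8 + 4 \left(6 + 1\right) \left(-1\right) = -8 + 4 \cdot 7 \left(-1\right) = -8 + 4 \left(-7\right) = -8 - 28 = -36$)
$n{\left(r \right)} = -3 - \frac{36}{r}$
$n{\left(S{\left(7,15 \right)} \right)} + 28713 = \left(-3 - \frac{36}{7}\right) + 28713 = - \frac{57}{7} + 28713 = \frac{200934}{7}$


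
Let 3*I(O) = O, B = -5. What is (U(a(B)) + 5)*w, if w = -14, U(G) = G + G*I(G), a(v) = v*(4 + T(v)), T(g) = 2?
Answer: -3850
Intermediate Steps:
I(O) = O/3
a(v) = 6*v (a(v) = v*(4 + 2) = v*6 = 6*v)
U(G) = G + G²/3 (U(G) = G + G*(G/3) = G + G²/3)
(U(a(B)) + 5)*w = ((6*(-5))*(3 + 6*(-5))/3 + 5)*(-14) = ((⅓)*(-30)*(3 - 30) + 5)*(-14) = ((⅓)*(-30)*(-27) + 5)*(-14) = (270 + 5)*(-14) = 275*(-14) = -3850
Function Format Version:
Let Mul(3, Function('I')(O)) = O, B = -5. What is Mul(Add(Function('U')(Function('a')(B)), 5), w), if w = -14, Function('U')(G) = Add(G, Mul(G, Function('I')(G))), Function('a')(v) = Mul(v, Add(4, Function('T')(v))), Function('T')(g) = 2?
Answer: -3850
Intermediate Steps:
Function('I')(O) = Mul(Rational(1, 3), O)
Function('a')(v) = Mul(6, v) (Function('a')(v) = Mul(v, Add(4, 2)) = Mul(v, 6) = Mul(6, v))
Function('U')(G) = Add(G, Mul(Rational(1, 3), Pow(G, 2))) (Function('U')(G) = Add(G, Mul(G, Mul(Rational(1, 3), G))) = Add(G, Mul(Rational(1, 3), Pow(G, 2))))
Mul(Add(Function('U')(Function('a')(B)), 5), w) = Mul(Add(Mul(Rational(1, 3), Mul(6, -5), Add(3, Mul(6, -5))), 5), -14) = Mul(Add(Mul(Rational(1, 3), -30, Add(3, -30)), 5), -14) = Mul(Add(Mul(Rational(1, 3), -30, -27), 5), -14) = Mul(Add(270, 5), -14) = Mul(275, -14) = -3850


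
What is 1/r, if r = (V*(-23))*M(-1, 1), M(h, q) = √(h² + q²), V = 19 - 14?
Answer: -√2/230 ≈ -0.0061488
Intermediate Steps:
V = 5
r = -115*√2 (r = (5*(-23))*√((-1)² + 1²) = -115*√(1 + 1) = -115*√2 ≈ -162.63)
1/r = 1/(-115*√2) = -√2/230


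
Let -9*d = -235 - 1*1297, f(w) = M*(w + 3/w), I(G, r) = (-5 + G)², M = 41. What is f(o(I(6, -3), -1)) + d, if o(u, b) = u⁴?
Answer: 3008/9 ≈ 334.22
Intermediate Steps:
f(w) = 41*w + 123/w (f(w) = 41*(w + 3/w) = 41*w + 123/w)
d = 1532/9 (d = -(-235 - 1*1297)/9 = -(-235 - 1297)/9 = -⅑*(-1532) = 1532/9 ≈ 170.22)
f(o(I(6, -3), -1)) + d = (41*((-5 + 6)²)⁴ + 123/(((-5 + 6)²)⁴)) + 1532/9 = (41*(1²)⁴ + 123/((1²)⁴)) + 1532/9 = (41*1⁴ + 123/(1⁴)) + 1532/9 = (41*1 + 123/1) + 1532/9 = (41 + 123*1) + 1532/9 = (41 + 123) + 1532/9 = 164 + 1532/9 = 3008/9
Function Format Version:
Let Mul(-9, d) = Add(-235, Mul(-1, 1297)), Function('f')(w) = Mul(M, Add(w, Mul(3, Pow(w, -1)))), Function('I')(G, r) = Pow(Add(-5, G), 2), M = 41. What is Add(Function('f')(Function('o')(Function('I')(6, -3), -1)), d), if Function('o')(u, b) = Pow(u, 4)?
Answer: Rational(3008, 9) ≈ 334.22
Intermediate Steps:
Function('f')(w) = Add(Mul(41, w), Mul(123, Pow(w, -1))) (Function('f')(w) = Mul(41, Add(w, Mul(3, Pow(w, -1)))) = Add(Mul(41, w), Mul(123, Pow(w, -1))))
d = Rational(1532, 9) (d = Mul(Rational(-1, 9), Add(-235, Mul(-1, 1297))) = Mul(Rational(-1, 9), Add(-235, -1297)) = Mul(Rational(-1, 9), -1532) = Rational(1532, 9) ≈ 170.22)
Add(Function('f')(Function('o')(Function('I')(6, -3), -1)), d) = Add(Add(Mul(41, Pow(Pow(Add(-5, 6), 2), 4)), Mul(123, Pow(Pow(Pow(Add(-5, 6), 2), 4), -1))), Rational(1532, 9)) = Add(Add(Mul(41, Pow(Pow(1, 2), 4)), Mul(123, Pow(Pow(Pow(1, 2), 4), -1))), Rational(1532, 9)) = Add(Add(Mul(41, Pow(1, 4)), Mul(123, Pow(Pow(1, 4), -1))), Rational(1532, 9)) = Add(Add(Mul(41, 1), Mul(123, Pow(1, -1))), Rational(1532, 9)) = Add(Add(41, Mul(123, 1)), Rational(1532, 9)) = Add(Add(41, 123), Rational(1532, 9)) = Add(164, Rational(1532, 9)) = Rational(3008, 9)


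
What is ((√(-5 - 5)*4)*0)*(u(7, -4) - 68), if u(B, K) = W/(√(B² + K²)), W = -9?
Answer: 0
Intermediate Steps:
u(B, K) = -9/√(B² + K²)
((√(-5 - 5)*4)*0)*(u(7, -4) - 68) = ((√(-5 - 5)*4)*0)*(-9/√(7² + (-4)²) - 68) = ((√(-10)*4)*0)*(-9/√(49 + 16) - 68) = (((I*√10)*4)*0)*(-9*√65/65 - 68) = ((4*I*√10)*0)*(-9*√65/65 - 68) = 0*(-9*√65/65 - 68) = 0*(-68 - 9*√65/65) = 0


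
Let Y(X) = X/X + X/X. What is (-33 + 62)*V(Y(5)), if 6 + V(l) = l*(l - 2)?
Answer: -174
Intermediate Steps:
Y(X) = 2 (Y(X) = 1 + 1 = 2)
V(l) = -6 + l*(-2 + l) (V(l) = -6 + l*(l - 2) = -6 + l*(-2 + l))
(-33 + 62)*V(Y(5)) = (-33 + 62)*(-6 + 2**2 - 2*2) = 29*(-6 + 4 - 4) = 29*(-6) = -174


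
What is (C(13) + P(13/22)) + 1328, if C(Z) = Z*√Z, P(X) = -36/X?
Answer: 16472/13 + 13*√13 ≈ 1313.9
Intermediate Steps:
C(Z) = Z^(3/2)
(C(13) + P(13/22)) + 1328 = (13^(3/2) - 36/(13/22)) + 1328 = (13*√13 - 36/(13*(1/22))) + 1328 = (13*√13 - 36/13/22) + 1328 = (13*√13 - 36*22/13) + 1328 = (13*√13 - 792/13) + 1328 = (-792/13 + 13*√13) + 1328 = 16472/13 + 13*√13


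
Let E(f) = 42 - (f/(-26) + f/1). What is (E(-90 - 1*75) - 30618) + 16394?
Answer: -364607/26 ≈ -14023.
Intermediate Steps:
E(f) = 42 - 25*f/26 (E(f) = 42 - (f*(-1/26) + f*1) = 42 - (-f/26 + f) = 42 - 25*f/26)
(E(-90 - 1*75) - 30618) + 16394 = ((42 - 25*(-90 - 1*75)/26) - 30618) + 16394 = ((42 - 25*(-90 - 75)/26) - 30618) + 16394 = ((42 - 25/26*(-165)) - 30618) + 16394 = ((42 + 4125/26) - 30618) + 16394 = (5217/26 - 30618) + 16394 = -790851/26 + 16394 = -364607/26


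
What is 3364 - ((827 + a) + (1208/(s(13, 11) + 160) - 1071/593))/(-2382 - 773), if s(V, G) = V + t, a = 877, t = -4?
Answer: 1063816417253/316184635 ≈ 3364.5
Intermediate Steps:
s(V, G) = -4 + V (s(V, G) = V - 4 = -4 + V)
3364 - ((827 + a) + (1208/(s(13, 11) + 160) - 1071/593))/(-2382 - 773) = 3364 - ((827 + 877) + (1208/((-4 + 13) + 160) - 1071/593))/(-2382 - 773) = 3364 - (1704 + (1208/(9 + 160) - 1071*1/593))/(-3155) = 3364 - (1704 + (1208/169 - 1071/593))*(-1)/3155 = 3364 - (1704 + 535345/100217)*(-1)/3155 = 3364 - 171305113*(-1)/(100217*3155) = 3364 - 1*(-171305113/316184635) = 3364 + 171305113/316184635 = 1063816417253/316184635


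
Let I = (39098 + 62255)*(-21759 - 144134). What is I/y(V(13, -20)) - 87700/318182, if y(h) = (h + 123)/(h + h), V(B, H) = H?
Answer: 106996672593677010/16386373 ≈ 6.5296e+9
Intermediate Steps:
y(h) = (123 + h)/(2*h) (y(h) = (123 + h)/((2*h)) = (123 + h)*(1/(2*h)) = (123 + h)/(2*h))
I = -16813753229 (I = 101353*(-165893) = -16813753229)
I/y(V(13, -20)) - 87700/318182 = -16813753229*(-40/(123 - 20)) - 87700/318182 = -16813753229/((½)*(-1/20)*103) - 87700*1/318182 = -16813753229/(-103/40) - 43850/159091 = -16813753229*(-40/103) - 43850/159091 = 672550129160/103 - 43850/159091 = 106996672593677010/16386373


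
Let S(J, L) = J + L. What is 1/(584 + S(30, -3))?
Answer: 1/611 ≈ 0.0016367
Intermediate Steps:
1/(584 + S(30, -3)) = 1/(584 + (30 - 3)) = 1/(584 + 27) = 1/611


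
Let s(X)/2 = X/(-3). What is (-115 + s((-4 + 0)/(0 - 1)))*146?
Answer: -51538/3 ≈ -17179.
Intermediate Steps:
s(X) = -2*X/3 (s(X) = 2*(X/(-3)) = 2*(X*(-1/3)) = 2*(-X/3) = -2*X/3)
(-115 + s((-4 + 0)/(0 - 1)))*146 = (-115 - 2*(-4 + 0)/(3*(0 - 1)))*146 = (-115 - (-8)/(3*(-1)))*146 = (-115 - (-8)*(-1)/3)*146 = (-115 - 2/3*4)*146 = (-115 - 8/3)*146 = -353/3*146 = -51538/3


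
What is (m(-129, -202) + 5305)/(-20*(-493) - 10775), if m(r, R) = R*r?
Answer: -31363/915 ≈ -34.276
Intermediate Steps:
(m(-129, -202) + 5305)/(-20*(-493) - 10775) = (-202*(-129) + 5305)/(-20*(-493) - 10775) = (26058 + 5305)/(9860 - 10775) = 31363/(-915) = 31363*(-1/915) = -31363/915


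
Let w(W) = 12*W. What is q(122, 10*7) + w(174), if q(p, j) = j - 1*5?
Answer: 2153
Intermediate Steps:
q(p, j) = -5 + j (q(p, j) = j - 5 = -5 + j)
q(122, 10*7) + w(174) = (-5 + 10*7) + 12*174 = (-5 + 70) + 2088 = 65 + 2088 = 2153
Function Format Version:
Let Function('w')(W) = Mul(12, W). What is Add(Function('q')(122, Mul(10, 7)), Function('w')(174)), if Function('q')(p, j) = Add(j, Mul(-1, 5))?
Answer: 2153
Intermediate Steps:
Function('q')(p, j) = Add(-5, j) (Function('q')(p, j) = Add(j, -5) = Add(-5, j))
Add(Function('q')(122, Mul(10, 7)), Function('w')(174)) = Add(Add(-5, Mul(10, 7)), Mul(12, 174)) = Add(Add(-5, 70), 2088) = Add(65, 2088) = 2153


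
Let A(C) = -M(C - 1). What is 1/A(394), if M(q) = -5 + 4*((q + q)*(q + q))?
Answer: -1/2471179 ≈ -4.0467e-7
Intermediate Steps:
M(q) = -5 + 16*q² (M(q) = -5 + 4*((2*q)*(2*q)) = -5 + 4*(4*q²) = -5 + 16*q²)
A(C) = 5 - 16*(-1 + C)² (A(C) = -(-5 + 16*(C - 1)²) = -(-5 + 16*(-1 + C)²) = 5 - 16*(-1 + C)²)
1/A(394) = 1/(5 - 16*(-1 + 394)²) = 1/(5 - 16*393²) = 1/(5 - 16*154449) = 1/(5 - 2471184) = 1/(-2471179) = -1/2471179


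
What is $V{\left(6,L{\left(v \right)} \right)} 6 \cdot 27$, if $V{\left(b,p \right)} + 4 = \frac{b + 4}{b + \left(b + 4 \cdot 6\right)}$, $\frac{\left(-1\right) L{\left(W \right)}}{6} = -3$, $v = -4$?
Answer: $-603$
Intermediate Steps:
$L{\left(W \right)} = 18$ ($L{\left(W \right)} = \left(-6\right) \left(-3\right) = 18$)
$V{\left(b,p \right)} = -4 + \frac{4 + b}{24 + 2 b}$ ($V{\left(b,p \right)} = -4 + \frac{b + 4}{b + \left(b + 4 \cdot 6\right)} = -4 + \frac{4 + b}{b + \left(b + 24\right)} = -4 + \frac{4 + b}{b + \left(24 + b\right)} = -4 + \frac{4 + b}{24 + 2 b}$)
$V{\left(6,L{\left(v \right)} \right)} 6 \cdot 27 = \frac{-92 - 42}{2 \left(12 + 6\right)} 6 \cdot 27 = \frac{-92 - 42}{2 \cdot 18} \cdot 6 \cdot 27 = \frac{1}{2} \cdot \frac{1}{18} \left(-134\right) 6 \cdot 27 = \left(- \frac{67}{18}\right) 6 \cdot 27 = \left(- \frac{67}{3}\right) 27 = -603$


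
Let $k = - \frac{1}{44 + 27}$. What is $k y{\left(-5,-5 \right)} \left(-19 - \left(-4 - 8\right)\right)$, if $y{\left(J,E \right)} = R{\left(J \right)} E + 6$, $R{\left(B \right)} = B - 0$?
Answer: $\frac{217}{71} \approx 3.0563$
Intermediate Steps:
$R{\left(B \right)} = B$ ($R{\left(B \right)} = B + 0 = B$)
$y{\left(J,E \right)} = 6 + E J$ ($y{\left(J,E \right)} = J E + 6 = E J + 6 = 6 + E J$)
$k = - \frac{1}{71} \approx -0.014085$
$k y{\left(-5,-5 \right)} \left(-19 - \left(-4 - 8\right)\right) = - \frac{6 - -25}{71} \left(-19 - \left(-4 - 8\right)\right) = - \frac{6 + 25}{71} \left(-19 - -12\right) = \left(- \frac{1}{71}\right) 31 \left(-19 + 12\right) = \left(- \frac{31}{71}\right) \left(-7\right) = \frac{217}{71}$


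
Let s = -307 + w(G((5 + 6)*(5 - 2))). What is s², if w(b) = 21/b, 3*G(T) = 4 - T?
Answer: 80389156/841 ≈ 95588.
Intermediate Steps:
G(T) = 4/3 - T/3 (G(T) = (4 - T)/3 = 4/3 - T/3)
s = -8966/29 (s = -307 + 21/(4/3 - (5 + 6)*(5 - 2)/3) = -307 + 21/(4/3 - 11*3/3) = -307 + 21/(4/3 - ⅓*33) = -307 + 21/(4/3 - 11) = -307 + 21/(-29/3) = -307 + 21*(-3/29) = -307 - 63/29 = -8966/29 ≈ -309.17)
s² = (-8966/29)² = 80389156/841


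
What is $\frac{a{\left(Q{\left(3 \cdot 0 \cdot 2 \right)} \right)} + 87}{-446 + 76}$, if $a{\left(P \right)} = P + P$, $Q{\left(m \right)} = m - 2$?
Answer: $- \frac{83}{370} \approx -0.22432$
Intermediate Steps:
$Q{\left(m \right)} = -2 + m$ ($Q{\left(m \right)} = m - 2 = -2 + m$)
$a{\left(P \right)} = 2 P$
$\frac{a{\left(Q{\left(3 \cdot 0 \cdot 2 \right)} \right)} + 87}{-446 + 76} = \frac{2 \left(-2 + 3 \cdot 0 \cdot 2\right) + 87}{-446 + 76} = \frac{2 \left(-2 + 0 \cdot 2\right) + 87}{-370} = \left(2 \left(-2 + 0\right) + 87\right) \left(- \frac{1}{370}\right) = \left(2 \left(-2\right) + 87\right) \left(- \frac{1}{370}\right) = \left(-4 + 87\right) \left(- \frac{1}{370}\right) = 83 \left(- \frac{1}{370}\right) = - \frac{83}{370}$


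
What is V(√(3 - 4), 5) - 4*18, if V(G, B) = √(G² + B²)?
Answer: -72 + 2*√6 ≈ -67.101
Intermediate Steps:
V(G, B) = √(B² + G²)
V(√(3 - 4), 5) - 4*18 = √(5² + (√(3 - 4))²) - 4*18 = √(25 + (√(-1))²) - 72 = √(25 + I²) - 72 = √(25 - 1) - 72 = √24 - 72 = 2*√6 - 72 = -72 + 2*√6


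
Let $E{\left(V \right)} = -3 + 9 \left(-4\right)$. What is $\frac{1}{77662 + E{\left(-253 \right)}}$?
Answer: $\frac{1}{77623} \approx 1.2883 \cdot 10^{-5}$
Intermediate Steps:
$E{\left(V \right)} = -39$ ($E{\left(V \right)} = -3 - 36 = -39$)
$\frac{1}{77662 + E{\left(-253 \right)}} = \frac{1}{77662 - 39} = \frac{1}{77623}$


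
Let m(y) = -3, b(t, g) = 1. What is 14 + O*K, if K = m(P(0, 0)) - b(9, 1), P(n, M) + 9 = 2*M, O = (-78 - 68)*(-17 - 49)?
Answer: -38530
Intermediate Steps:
O = 9636 (O = -146*(-66) = 9636)
P(n, M) = -9 + 2*M
K = -4 (K = -3 - 1*1 = -3 - 1 = -4)
14 + O*K = 14 + 9636*(-4) = 14 - 38544 = -38530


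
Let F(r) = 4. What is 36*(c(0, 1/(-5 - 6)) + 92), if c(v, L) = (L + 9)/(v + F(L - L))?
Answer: 37314/11 ≈ 3392.2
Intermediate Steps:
c(v, L) = (9 + L)/(4 + v) (c(v, L) = (L + 9)/(v + 4) = (9 + L)/(4 + v))
36*(c(0, 1/(-5 - 6)) + 92) = 36*((9 + 1/(-5 - 6))/(4 + 0) + 92) = 36*((9 + 1/(-11))/4 + 92) = 36*((9 - 1/11)/4 + 92) = 36*((¼)*(98/11) + 92) = 36*(49/22 + 92) = 36*(2073/22) = 37314/11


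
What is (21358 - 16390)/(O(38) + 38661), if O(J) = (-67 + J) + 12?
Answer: 1242/9661 ≈ 0.12856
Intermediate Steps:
O(J) = -55 + J
(21358 - 16390)/(O(38) + 38661) = (21358 - 16390)/((-55 + 38) + 38661) = 4968/(-17 + 38661) = 4968/38644 = 4968*(1/38644) = 1242/9661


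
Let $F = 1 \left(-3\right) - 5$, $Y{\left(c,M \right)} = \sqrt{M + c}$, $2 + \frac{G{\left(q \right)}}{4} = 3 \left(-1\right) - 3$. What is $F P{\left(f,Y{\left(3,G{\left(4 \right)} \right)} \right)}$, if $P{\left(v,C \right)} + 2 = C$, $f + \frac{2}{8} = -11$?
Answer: $16 - 8 i \sqrt{29} \approx 16.0 - 43.081 i$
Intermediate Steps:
$f = - \frac{45}{4}$ ($f = - \frac{1}{4} - 11 = - \frac{45}{4} \approx -11.25$)
$G{\left(q \right)} = -32$ ($G{\left(q \right)} = -8 + 4 \left(3 \left(-1\right) - 3\right) = -8 + 4 \left(-3 - 3\right) = -8 + 4 \left(-6\right) = -8 - 24 = -32$)
$P{\left(v,C \right)} = -2 + C$
$F = -8$ ($F = -3 - 5 = -8$)
$F P{\left(f,Y{\left(3,G{\left(4 \right)} \right)} \right)} = - 8 \left(-2 + \sqrt{-32 + 3}\right) = - 8 \left(-2 + \sqrt{-29}\right) = - 8 \left(-2 + i \sqrt{29}\right) = 16 - 8 i \sqrt{29}$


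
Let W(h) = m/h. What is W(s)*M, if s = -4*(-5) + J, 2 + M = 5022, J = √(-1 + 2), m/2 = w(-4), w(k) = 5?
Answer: 50200/21 ≈ 2390.5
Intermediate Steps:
m = 10 (m = 2*5 = 10)
J = 1 (J = √1 = 1)
M = 5020 (M = -2 + 5022 = 5020)
s = 21 (s = -4*(-5) + 1 = 20 + 1 = 21)
W(h) = 10/h
W(s)*M = (10/21)*5020 = 50200/21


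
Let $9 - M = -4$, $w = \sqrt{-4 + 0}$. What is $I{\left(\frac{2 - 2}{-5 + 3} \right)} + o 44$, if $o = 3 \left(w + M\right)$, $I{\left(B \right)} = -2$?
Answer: $1714 + 264 i \approx 1714.0 + 264.0 i$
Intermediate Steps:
$w = 2 i$ ($w = \sqrt{-4} = 2 i \approx 2.0 i$)
$M = 13$ ($M = 9 - -4 = 9 + 4 = 13$)
$o = 39 + 6 i$ ($o = 3 \left(2 i + 13\right) = 3 \left(13 + 2 i\right) = 39 + 6 i \approx 39.0 + 6.0 i$)
$I{\left(\frac{2 - 2}{-5 + 3} \right)} + o 44 = -2 + \left(39 + 6 i\right) 44 = -2 + \left(1716 + 264 i\right) = 1714 + 264 i$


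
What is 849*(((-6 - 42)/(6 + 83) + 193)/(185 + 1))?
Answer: 4847507/5518 ≈ 878.49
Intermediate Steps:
849*(((-6 - 42)/(6 + 83) + 193)/(185 + 1)) = 849*((-48/89 + 193)/186) = 849*((-48*1/89 + 193)*(1/186)) = 849*((-48/89 + 193)*(1/186)) = 849*((17129/89)*(1/186)) = 849*(17129/16554) = 4847507/5518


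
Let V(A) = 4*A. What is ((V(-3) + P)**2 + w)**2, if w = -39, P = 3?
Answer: 1764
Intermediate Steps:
((V(-3) + P)**2 + w)**2 = ((4*(-3) + 3)**2 - 39)**2 = ((-12 + 3)**2 - 39)**2 = ((-9)**2 - 39)**2 = (81 - 39)**2 = 42**2 = 1764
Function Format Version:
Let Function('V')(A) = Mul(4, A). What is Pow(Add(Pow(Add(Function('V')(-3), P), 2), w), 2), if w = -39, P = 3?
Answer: 1764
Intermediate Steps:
Pow(Add(Pow(Add(Function('V')(-3), P), 2), w), 2) = Pow(Add(Pow(Add(Mul(4, -3), 3), 2), -39), 2) = Pow(Add(Pow(Add(-12, 3), 2), -39), 2) = Pow(Add(Pow(-9, 2), -39), 2) = Pow(Add(81, -39), 2) = Pow(42, 2) = 1764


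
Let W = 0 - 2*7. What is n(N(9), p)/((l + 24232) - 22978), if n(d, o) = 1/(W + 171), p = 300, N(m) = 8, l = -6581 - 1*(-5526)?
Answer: 1/31243 ≈ 3.2007e-5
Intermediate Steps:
l = -1055 (l = -6581 + 5526 = -1055)
W = -14 (W = 0 - 14 = -14)
n(d, o) = 1/157 (n(d, o) = 1/(-14 + 171) = 1/157)
n(N(9), p)/((l + 24232) - 22978) = 1/(157*((-1055 + 24232) - 22978)) = 1/(157*(23177 - 22978)) = (1/157)/199 = (1/157)*(1/199) = 1/31243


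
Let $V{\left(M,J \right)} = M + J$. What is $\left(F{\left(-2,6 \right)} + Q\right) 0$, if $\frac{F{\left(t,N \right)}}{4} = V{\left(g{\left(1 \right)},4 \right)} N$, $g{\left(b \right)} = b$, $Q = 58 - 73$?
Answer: $0$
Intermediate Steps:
$Q = -15$ ($Q = 58 - 73 = -15$)
$V{\left(M,J \right)} = J + M$
$F{\left(t,N \right)} = 20 N$ ($F{\left(t,N \right)} = 4 \left(4 + 1\right) N = 4 \cdot 5 N = 20 N$)
$\left(F{\left(-2,6 \right)} + Q\right) 0 = \left(20 \cdot 6 - 15\right) 0 = \left(120 - 15\right) 0 = 105 \cdot 0 = 0$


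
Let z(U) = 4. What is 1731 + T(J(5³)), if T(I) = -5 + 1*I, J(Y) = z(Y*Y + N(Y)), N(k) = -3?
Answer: 1730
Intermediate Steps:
J(Y) = 4
T(I) = -5 + I
1731 + T(J(5³)) = 1731 + (-5 + 4) = 1731 - 1 = 1730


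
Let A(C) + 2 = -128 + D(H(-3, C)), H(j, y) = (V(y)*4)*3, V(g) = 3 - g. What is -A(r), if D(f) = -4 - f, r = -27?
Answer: 494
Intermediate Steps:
H(j, y) = 36 - 12*y (H(j, y) = ((3 - y)*4)*3 = (12 - 4*y)*3 = 36 - 12*y)
A(C) = -170 + 12*C (A(C) = -2 + (-128 + (-4 - (36 - 12*C))) = -2 + (-128 + (-4 + (-36 + 12*C))) = -2 + (-128 + (-40 + 12*C)) = -2 + (-168 + 12*C) = -170 + 12*C)
-A(r) = -(-170 + 12*(-27)) = -(-170 - 324) = -1*(-494) = 494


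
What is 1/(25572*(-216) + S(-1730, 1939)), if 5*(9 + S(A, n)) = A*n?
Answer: -1/6194455 ≈ -1.6143e-7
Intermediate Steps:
S(A, n) = -9 + A*n/5 (S(A, n) = -9 + (A*n)/5 = -9 + A*n/5)
1/(25572*(-216) + S(-1730, 1939)) = 1/(25572*(-216) + (-9 + (1/5)*(-1730)*1939)) = 1/(-5523552 + (-9 - 670894)) = 1/(-5523552 - 670903) = 1/(-6194455) = -1/6194455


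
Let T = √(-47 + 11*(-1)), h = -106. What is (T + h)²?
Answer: (106 - I*√58)² ≈ 11178.0 - 1614.5*I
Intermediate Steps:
T = I*√58 (T = √(-47 - 11) = √(-58) = I*√58 ≈ 7.6158*I)
(T + h)² = (I*√58 - 106)² = (-106 + I*√58)²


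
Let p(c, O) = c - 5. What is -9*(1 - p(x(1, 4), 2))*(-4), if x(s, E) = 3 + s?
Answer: 72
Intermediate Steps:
p(c, O) = -5 + c
-9*(1 - p(x(1, 4), 2))*(-4) = -9*(1 - (-5 + (3 + 1)))*(-4) = -9*(1 - (-5 + 4))*(-4) = -9*(1 - 1*(-1))*(-4) = -9*(1 + 1)*(-4) = -9*2*(-4) = -18*(-4) = 72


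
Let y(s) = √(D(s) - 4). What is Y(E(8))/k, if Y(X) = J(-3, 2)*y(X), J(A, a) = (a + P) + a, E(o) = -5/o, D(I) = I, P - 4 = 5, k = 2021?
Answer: 13*I*√74/8084 ≈ 0.013834*I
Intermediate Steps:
P = 9 (P = 4 + 5 = 9)
y(s) = √(-4 + s) (y(s) = √(s - 4) = √(-4 + s))
J(A, a) = 9 + 2*a (J(A, a) = (a + 9) + a = (9 + a) + a = 9 + 2*a)
Y(X) = 13*√(-4 + X) (Y(X) = (9 + 2*2)*√(-4 + X) = (9 + 4)*√(-4 + X) = 13*√(-4 + X))
Y(E(8))/k = (13*√(-4 - 5/8))/2021 = (13*√(-4 - 5*⅛))*(1/2021) = (13*√(-4 - 5/8))*(1/2021) = (13*√(-37/8))*(1/2021) = (13*(I*√74/4))*(1/2021) = (13*I*√74/4)*(1/2021) = 13*I*√74/8084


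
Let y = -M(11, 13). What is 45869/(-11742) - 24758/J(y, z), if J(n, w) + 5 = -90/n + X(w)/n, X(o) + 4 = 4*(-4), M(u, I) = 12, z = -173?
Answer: -1745397341/293550 ≈ -5945.8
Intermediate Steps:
y = -12 (y = -1*12 = -12)
X(o) = -20 (X(o) = -4 + 4*(-4) = -4 - 16 = -20)
J(n, w) = -5 - 110/n (J(n, w) = -5 + (-90/n - 20/n) = -5 - 110/n)
45869/(-11742) - 24758/J(y, z) = 45869/(-11742) - 24758/(-5 - 110/(-12)) = 45869*(-1/11742) - 24758/(-5 - 110*(-1/12)) = -45869/11742 - 24758/(-5 + 55/6) = -45869/11742 - 24758/25/6 = -45869/11742 - 24758*6/25 = -45869/11742 - 148548/25 = -1745397341/293550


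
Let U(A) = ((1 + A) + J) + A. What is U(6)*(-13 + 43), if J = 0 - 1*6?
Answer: 210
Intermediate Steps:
J = -6 (J = 0 - 6 = -6)
U(A) = -5 + 2*A (U(A) = ((1 + A) - 6) + A = (-5 + A) + A = -5 + 2*A)
U(6)*(-13 + 43) = (-5 + 2*6)*(-13 + 43) = (-5 + 12)*30 = 7*30 = 210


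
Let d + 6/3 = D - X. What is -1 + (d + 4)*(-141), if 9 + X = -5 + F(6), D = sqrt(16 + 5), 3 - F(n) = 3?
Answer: -2257 - 141*sqrt(21) ≈ -2903.1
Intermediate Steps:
F(n) = 0 (F(n) = 3 - 1*3 = 3 - 3 = 0)
D = sqrt(21) ≈ 4.5826
X = -14 (X = -9 + (-5 + 0) = -9 - 5 = -14)
d = 12 + sqrt(21) (d = -2 + (sqrt(21) - 1*(-14)) = -2 + (sqrt(21) + 14) = -2 + (14 + sqrt(21)) = 12 + sqrt(21) ≈ 16.583)
-1 + (d + 4)*(-141) = -1 + ((12 + sqrt(21)) + 4)*(-141) = -1 + (16 + sqrt(21))*(-141) = -1 + (-2256 - 141*sqrt(21)) = -2257 - 141*sqrt(21)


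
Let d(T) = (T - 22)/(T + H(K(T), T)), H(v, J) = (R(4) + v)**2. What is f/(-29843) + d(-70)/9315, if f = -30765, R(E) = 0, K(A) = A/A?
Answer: 859847297/833962635 ≈ 1.0310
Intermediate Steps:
K(A) = 1
H(v, J) = v**2 (H(v, J) = (0 + v)**2 = v**2)
d(T) = (-22 + T)/(1 + T) (d(T) = (T - 22)/(T + 1**2) = (-22 + T)/(T + 1) = (-22 + T)/(1 + T))
f/(-29843) + d(-70)/9315 = -30765/(-29843) + ((-22 - 70)/(1 - 70))/9315 = -30765*(-1/29843) + (-92/(-69))*(1/9315) = 30765/29843 - 1/69*(-92)*(1/9315) = 30765/29843 + (4/3)*(1/9315) = 30765/29843 + 4/27945 = 859847297/833962635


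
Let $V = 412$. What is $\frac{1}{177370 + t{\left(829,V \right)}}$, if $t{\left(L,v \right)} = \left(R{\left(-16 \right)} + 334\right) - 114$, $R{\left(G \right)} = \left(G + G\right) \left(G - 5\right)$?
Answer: $\frac{1}{178262} \approx 5.6097 \cdot 10^{-6}$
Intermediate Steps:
$R{\left(G \right)} = 2 G \left(-5 + G\right)$
$t{\left(L,v \right)} = 892$ ($t{\left(L,v \right)} = \left(2 \left(-16\right) \left(-5 - 16\right) + 334\right) - 114 = \left(2 \left(-16\right) \left(-21\right) + 334\right) - 114 = \left(672 + 334\right) - 114 = 1006 - 114 = 892$)
$\frac{1}{177370 + t{\left(829,V \right)}} = \frac{1}{177370 + 892} = \frac{1}{178262}$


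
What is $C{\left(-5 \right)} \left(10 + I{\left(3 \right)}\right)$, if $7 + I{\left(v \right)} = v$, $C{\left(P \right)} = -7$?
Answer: $-42$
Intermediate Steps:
$I{\left(v \right)} = -7 + v$
$C{\left(-5 \right)} \left(10 + I{\left(3 \right)}\right) = - 7 \left(10 + \left(-7 + 3\right)\right) = - 7 \left(10 - 4\right) = \left(-7\right) 6 = -42$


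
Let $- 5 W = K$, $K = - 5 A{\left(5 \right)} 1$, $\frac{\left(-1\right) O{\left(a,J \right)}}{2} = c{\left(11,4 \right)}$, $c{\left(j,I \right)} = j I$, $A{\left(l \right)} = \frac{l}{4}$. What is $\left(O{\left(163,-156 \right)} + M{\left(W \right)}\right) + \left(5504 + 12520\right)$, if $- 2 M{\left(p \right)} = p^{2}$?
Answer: $\frac{573927}{32} \approx 17935.0$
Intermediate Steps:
$A{\left(l \right)} = \frac{l}{4}$ ($A{\left(l \right)} = l \frac{1}{4} = \frac{l}{4}$)
$c{\left(j,I \right)} = I j$
$O{\left(a,J \right)} = -88$ ($O{\left(a,J \right)} = - 2 \cdot 4 \cdot 11 = \left(-2\right) 44 = -88$)
$K = - \frac{25}{4}$ ($K = - 5 \cdot \frac{1}{4} \cdot 5 \cdot 1 = \left(-5\right) \frac{5}{4} \cdot 1 = \left(- \frac{25}{4}\right) 1 = - \frac{25}{4} \approx -6.25$)
$W = \frac{5}{4}$ ($W = \left(- \frac{1}{5}\right) \left(- \frac{25}{4}\right) = \frac{5}{4} \approx 1.25$)
$M{\left(p \right)} = - \frac{p^{2}}{2}$
$\left(O{\left(163,-156 \right)} + M{\left(W \right)}\right) + \left(5504 + 12520\right) = \left(-88 - \frac{\left(\frac{5}{4}\right)^{2}}{2}\right) + \left(5504 + 12520\right) = \left(-88 - \frac{25}{32}\right) + 18024 = - \frac{2841}{32} + 18024 = \frac{573927}{32}$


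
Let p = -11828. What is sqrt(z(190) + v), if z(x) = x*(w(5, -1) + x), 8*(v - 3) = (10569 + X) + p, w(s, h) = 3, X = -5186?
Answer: sqrt(573878)/4 ≈ 189.39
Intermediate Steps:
v = -6421/8 (v = 3 + ((10569 - 5186) - 11828)/8 = 3 + (5383 - 11828)/8 = 3 + (1/8)*(-6445) = 3 - 6445/8 = -6421/8 ≈ -802.63)
z(x) = x*(3 + x)
sqrt(z(190) + v) = sqrt(190*(3 + 190) - 6421/8) = sqrt(190*193 - 6421/8) = sqrt(36670 - 6421/8) = sqrt(286939/8) = sqrt(573878)/4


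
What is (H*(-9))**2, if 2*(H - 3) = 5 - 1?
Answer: 2025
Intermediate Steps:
H = 5 (H = 3 + (5 - 1)/2 = 3 + (1/2)*4 = 3 + 2 = 5)
(H*(-9))**2 = (5*(-9))**2 = (-45)**2 = 2025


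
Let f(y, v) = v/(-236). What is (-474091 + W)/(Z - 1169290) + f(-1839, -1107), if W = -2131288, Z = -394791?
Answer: 2346307111/369123116 ≈ 6.3564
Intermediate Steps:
f(y, v) = -v/236 (f(y, v) = v*(-1/236) = -v/236)
(-474091 + W)/(Z - 1169290) + f(-1839, -1107) = (-474091 - 2131288)/(-394791 - 1169290) - 1/236*(-1107) = -2605379/(-1564081) + 1107/236 = -2605379*(-1/1564081) + 1107/236 = 2605379/1564081 + 1107/236 = 2346307111/369123116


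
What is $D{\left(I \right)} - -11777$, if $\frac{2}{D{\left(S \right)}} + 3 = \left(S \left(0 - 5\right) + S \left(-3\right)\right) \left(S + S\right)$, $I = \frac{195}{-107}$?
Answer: $\frac{7569608521}{642747} \approx 11777.0$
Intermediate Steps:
$I = - \frac{195}{107}$ ($I = 195 \left(- \frac{1}{107}\right) = - \frac{195}{107} \approx -1.8224$)
$D{\left(S \right)} = \frac{2}{-3 - 16 S^{2}}$ ($D{\left(S \right)} = \frac{2}{-3 + \left(S \left(0 - 5\right) + S \left(-3\right)\right) \left(S + S\right)} = \frac{2}{-3 + \left(S \left(-5\right) - 3 S\right) 2 S} = \frac{2}{-3 + \left(- 5 S - 3 S\right) 2 S} = \frac{2}{-3 + - 8 S 2 S} = \frac{2}{-3 - 16 S^{2}}$)
$D{\left(I \right)} - -11777 = - \frac{2}{3 + 16 \left(- \frac{195}{107}\right)^{2}} - -11777 = - \frac{2}{3 + 16 \cdot \frac{38025}{11449}} + 11777 = - \frac{2}{3 + \frac{608400}{11449}} + 11777 = - \frac{2}{\frac{642747}{11449}} + 11777 = \left(-2\right) \frac{11449}{642747} + 11777 = - \frac{22898}{642747} + 11777 = \frac{7569608521}{642747}$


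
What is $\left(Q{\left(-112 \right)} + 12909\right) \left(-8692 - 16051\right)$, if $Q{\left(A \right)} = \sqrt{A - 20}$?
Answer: $-319407387 - 49486 i \sqrt{33} \approx -3.1941 \cdot 10^{8} - 2.8428 \cdot 10^{5} i$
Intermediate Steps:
$Q{\left(A \right)} = \sqrt{-20 + A}$
$\left(Q{\left(-112 \right)} + 12909\right) \left(-8692 - 16051\right) = \left(\sqrt{-20 - 112} + 12909\right) \left(-8692 - 16051\right) = \left(\sqrt{-132} + 12909\right) \left(-24743\right) = \left(2 i \sqrt{33} + 12909\right) \left(-24743\right) = \left(12909 + 2 i \sqrt{33}\right) \left(-24743\right) = -319407387 - 49486 i \sqrt{33}$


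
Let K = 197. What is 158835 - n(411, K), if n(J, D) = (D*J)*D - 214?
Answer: -15791450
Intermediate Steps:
n(J, D) = -214 + J*D² (n(J, D) = J*D² - 214 = -214 + J*D²)
158835 - n(411, K) = 158835 - (-214 + 411*197²) = 158835 - (-214 + 411*38809) = 158835 - (-214 + 15950499) = 158835 - 1*15950285 = 158835 - 15950285 = -15791450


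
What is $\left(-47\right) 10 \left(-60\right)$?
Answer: $28200$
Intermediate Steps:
$\left(-47\right) 10 \left(-60\right) = \left(-470\right) \left(-60\right) = 28200$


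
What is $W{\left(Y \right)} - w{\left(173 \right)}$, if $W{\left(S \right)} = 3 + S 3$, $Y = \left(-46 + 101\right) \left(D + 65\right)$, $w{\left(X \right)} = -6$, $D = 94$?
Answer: $26244$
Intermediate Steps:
$Y = 8745$ ($Y = \left(-46 + 101\right) \left(94 + 65\right) = 55 \cdot 159 = 8745$)
$W{\left(S \right)} = 3 + 3 S$
$W{\left(Y \right)} - w{\left(173 \right)} = \left(3 + 3 \cdot 8745\right) - -6 = \left(3 + 26235\right) + 6 = 26238 + 6 = 26244$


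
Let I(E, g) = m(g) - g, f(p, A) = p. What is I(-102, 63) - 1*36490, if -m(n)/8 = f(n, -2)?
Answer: -37057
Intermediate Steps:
m(n) = -8*n
I(E, g) = -9*g (I(E, g) = -8*g - g = -9*g)
I(-102, 63) - 1*36490 = -9*63 - 1*36490 = -567 - 36490 = -37057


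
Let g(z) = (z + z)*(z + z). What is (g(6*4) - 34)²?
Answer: 5152900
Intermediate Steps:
g(z) = 4*z² (g(z) = (2*z)*(2*z) = 4*z²)
(g(6*4) - 34)² = (4*(6*4)² - 34)² = (4*24² - 34)² = (4*576 - 34)² = (2304 - 34)² = 2270² = 5152900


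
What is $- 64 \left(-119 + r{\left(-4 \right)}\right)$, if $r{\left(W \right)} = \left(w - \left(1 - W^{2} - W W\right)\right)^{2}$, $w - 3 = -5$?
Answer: $-46208$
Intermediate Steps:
$w = -2$ ($w = 3 - 5 = -2$)
$r{\left(W \right)} = \left(-3 + 2 W^{2}\right)^{2}$ ($r{\left(W \right)} = \left(-2 - \left(1 - W^{2} - W W\right)\right)^{2} = \left(-2 + \left(\left(W^{2} + W^{2}\right) - 1\right)\right)^{2} = \left(-2 + \left(2 W^{2} - 1\right)\right)^{2} = \left(-2 + \left(-1 + 2 W^{2}\right)\right)^{2} = \left(-3 + 2 W^{2}\right)^{2}$)
$- 64 \left(-119 + r{\left(-4 \right)}\right) = - 64 \left(-119 + \left(-3 + 2 \left(-4\right)^{2}\right)^{2}\right) = - 64 \left(-119 + \left(-3 + 2 \cdot 16\right)^{2}\right) = - 64 \left(-119 + \left(-3 + 32\right)^{2}\right) = - 64 \left(-119 + 29^{2}\right) = - 64 \left(-119 + 841\right) = \left(-64\right) 722 = -46208$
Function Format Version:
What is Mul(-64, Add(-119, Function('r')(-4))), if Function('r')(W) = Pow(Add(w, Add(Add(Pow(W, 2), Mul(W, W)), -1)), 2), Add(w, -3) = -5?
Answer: -46208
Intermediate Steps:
w = -2 (w = Add(3, -5) = -2)
Function('r')(W) = Pow(Add(-3, Mul(2, Pow(W, 2))), 2) (Function('r')(W) = Pow(Add(-2, Add(Add(Pow(W, 2), Mul(W, W)), -1)), 2) = Pow(Add(-2, Add(Add(Pow(W, 2), Pow(W, 2)), -1)), 2) = Pow(Add(-2, Add(Mul(2, Pow(W, 2)), -1)), 2) = Pow(Add(-2, Add(-1, Mul(2, Pow(W, 2)))), 2) = Pow(Add(-3, Mul(2, Pow(W, 2))), 2))
Mul(-64, Add(-119, Function('r')(-4))) = Mul(-64, Add(-119, Pow(Add(-3, Mul(2, Pow(-4, 2))), 2))) = Mul(-64, Add(-119, Pow(Add(-3, Mul(2, 16)), 2))) = Mul(-64, Add(-119, Pow(Add(-3, 32), 2))) = Mul(-64, Add(-119, Pow(29, 2))) = Mul(-64, Add(-119, 841)) = Mul(-64, 722) = -46208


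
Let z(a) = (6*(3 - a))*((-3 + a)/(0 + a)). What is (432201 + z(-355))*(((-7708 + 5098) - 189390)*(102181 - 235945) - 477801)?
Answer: 3960205518955057461/355 ≈ 1.1156e+16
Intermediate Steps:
z(a) = (-3 + a)*(18 - 6*a)/a (z(a) = (18 - 6*a)*((-3 + a)/a) = (-3 + a)*(18 - 6*a)/a)
(432201 + z(-355))*(((-7708 + 5098) - 189390)*(102181 - 235945) - 477801) = (432201 + (36 - 54/(-355) - 6*(-355)))*(((-7708 + 5098) - 189390)*(102181 - 235945) - 477801) = (432201 + (36 - 54*(-1/355) + 2130))*((-2610 - 189390)*(-133764) - 477801) = (432201 + (36 + 54/355 + 2130))*(-192000*(-133764) - 477801) = (432201 + 768984/355)*(25682688000 - 477801) = (154200339/355)*25682210199 = 3960205518955057461/355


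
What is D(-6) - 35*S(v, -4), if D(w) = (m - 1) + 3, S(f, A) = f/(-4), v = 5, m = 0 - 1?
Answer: 179/4 ≈ 44.750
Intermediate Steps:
m = -1
S(f, A) = -f/4 (S(f, A) = f*(-¼) = -f/4)
D(w) = 1 (D(w) = (-1 - 1) + 3 = -2 + 3 = 1)
D(-6) - 35*S(v, -4) = 1 - (-35)*5/4 = 1 - 35*(-5/4) = 1 + 175/4 = 179/4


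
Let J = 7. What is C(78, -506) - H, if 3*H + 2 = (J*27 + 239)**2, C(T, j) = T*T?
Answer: -164930/3 ≈ -54977.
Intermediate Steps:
C(T, j) = T**2
H = 183182/3 (H = -2/3 + (7*27 + 239)**2/3 = -2/3 + (189 + 239)**2/3 = -2/3 + (1/3)*428**2 = -2/3 + (1/3)*183184 = -2/3 + 183184/3 = 183182/3 ≈ 61061.)
C(78, -506) - H = 78**2 - 1*183182/3 = 6084 - 183182/3 = -164930/3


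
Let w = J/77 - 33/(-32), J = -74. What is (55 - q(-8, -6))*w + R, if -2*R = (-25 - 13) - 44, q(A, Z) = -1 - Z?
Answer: 54837/1232 ≈ 44.511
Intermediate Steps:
w = 173/2464 (w = -74/77 - 33/(-32) = -74*1/77 - 33*(-1/32) = -74/77 + 33/32 = 173/2464 ≈ 0.070211)
R = 41 (R = -((-25 - 13) - 44)/2 = -(-38 - 44)/2 = -½*(-82) = 41)
(55 - q(-8, -6))*w + R = (55 - (-1 - 1*(-6)))*(173/2464) + 41 = (55 - (-1 + 6))*(173/2464) + 41 = (55 - 1*5)*(173/2464) + 41 = (55 - 5)*(173/2464) + 41 = 50*(173/2464) + 41 = 4325/1232 + 41 = 54837/1232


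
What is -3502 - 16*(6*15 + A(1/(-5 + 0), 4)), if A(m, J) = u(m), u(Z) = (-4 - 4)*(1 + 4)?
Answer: -4302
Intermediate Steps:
u(Z) = -40 (u(Z) = -8*5 = -40)
A(m, J) = -40
-3502 - 16*(6*15 + A(1/(-5 + 0), 4)) = -3502 - 16*(6*15 - 40) = -3502 - 16*(90 - 40) = -3502 - 16*50 = -3502 - 1*800 = -3502 - 800 = -4302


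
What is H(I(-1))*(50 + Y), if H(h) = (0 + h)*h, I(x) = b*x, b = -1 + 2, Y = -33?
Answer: 17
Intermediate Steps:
b = 1
I(x) = x (I(x) = 1*x = x)
H(h) = h² (H(h) = h*h = h²)
H(I(-1))*(50 + Y) = (-1)²*(50 - 33) = 1*17 = 17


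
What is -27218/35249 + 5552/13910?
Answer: -91449966/245156795 ≈ -0.37303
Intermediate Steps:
-27218/35249 + 5552/13910 = -27218*1/35249 + 5552*(1/13910) = -27218/35249 + 2776/6955 = -91449966/245156795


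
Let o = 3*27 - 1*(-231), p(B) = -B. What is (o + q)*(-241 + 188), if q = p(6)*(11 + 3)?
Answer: -12084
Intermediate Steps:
o = 312 (o = 81 + 231 = 312)
q = -84 (q = (-1*6)*(11 + 3) = -6*14 = -84)
(o + q)*(-241 + 188) = (312 - 84)*(-241 + 188) = 228*(-53) = -12084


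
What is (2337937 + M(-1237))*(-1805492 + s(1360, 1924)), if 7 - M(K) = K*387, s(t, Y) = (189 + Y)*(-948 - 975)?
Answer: -16530406464433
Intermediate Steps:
s(t, Y) = -363447 - 1923*Y (s(t, Y) = (189 + Y)*(-1923) = -363447 - 1923*Y)
M(K) = 7 - 387*K (M(K) = 7 - K*387 = 7 - 387*K)
(2337937 + M(-1237))*(-1805492 + s(1360, 1924)) = (2337937 + (7 - 387*(-1237)))*(-1805492 + (-363447 - 1923*1924)) = (2337937 + (7 + 478719))*(-1805492 + (-363447 - 3699852)) = (2337937 + 478726)*(-1805492 - 4063299) = 2816663*(-5868791) = -16530406464433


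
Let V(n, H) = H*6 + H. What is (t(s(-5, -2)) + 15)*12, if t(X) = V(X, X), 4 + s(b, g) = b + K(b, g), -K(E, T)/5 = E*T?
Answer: -4776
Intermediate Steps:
K(E, T) = -5*E*T
V(n, H) = 7*H (V(n, H) = 6*H + H = 7*H)
s(b, g) = -4 + b - 5*b*g (s(b, g) = -4 + (b - 5*b*g) = -4 + b - 5*b*g)
t(X) = 7*X
(t(s(-5, -2)) + 15)*12 = (7*(-4 - 5 - 5*(-5)*(-2)) + 15)*12 = (7*(-4 - 5 - 50) + 15)*12 = (7*(-59) + 15)*12 = (-413 + 15)*12 = -398*12 = -4776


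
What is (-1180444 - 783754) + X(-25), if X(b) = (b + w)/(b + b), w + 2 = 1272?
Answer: -19642229/10 ≈ -1.9642e+6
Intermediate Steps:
w = 1270 (w = -2 + 1272 = 1270)
X(b) = (1270 + b)/(2*b) (X(b) = (b + 1270)/(b + b) = (1270 + b)/((2*b)) = (1270 + b)*(1/(2*b)) = (1270 + b)/(2*b))
(-1180444 - 783754) + X(-25) = (-1180444 - 783754) + (1/2)*(1270 - 25)/(-25) = -1964198 + (1/2)*(-1/25)*1245 = -1964198 - 249/10 = -19642229/10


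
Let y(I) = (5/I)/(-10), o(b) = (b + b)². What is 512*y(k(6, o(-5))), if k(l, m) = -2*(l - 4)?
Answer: 64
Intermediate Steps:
o(b) = 4*b² (o(b) = (2*b)² = 4*b²)
k(l, m) = 8 - 2*l (k(l, m) = -2*(-4 + l) = 8 - 2*l)
y(I) = -1/(2*I) (y(I) = (5/I)*(-⅒) = -1/(2*I))
512*y(k(6, o(-5))) = 512*(-1/(2*(8 - 2*6))) = 512*(-1/(2*(8 - 12))) = 512*(-½/(-4)) = 512*(-½*(-¼)) = 512*(⅛) = 64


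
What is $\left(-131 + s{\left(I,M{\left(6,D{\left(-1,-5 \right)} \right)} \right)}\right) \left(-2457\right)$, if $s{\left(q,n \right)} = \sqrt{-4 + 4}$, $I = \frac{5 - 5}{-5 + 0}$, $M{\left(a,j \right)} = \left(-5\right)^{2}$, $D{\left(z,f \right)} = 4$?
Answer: $321867$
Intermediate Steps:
$M{\left(a,j \right)} = 25$
$I = 0$ ($I = \frac{0}{-5} = 0 \left(- \frac{1}{5}\right) = 0$)
$s{\left(q,n \right)} = 0$ ($s{\left(q,n \right)} = \sqrt{0} = 0$)
$\left(-131 + s{\left(I,M{\left(6,D{\left(-1,-5 \right)} \right)} \right)}\right) \left(-2457\right) = \left(-131 + 0\right) \left(-2457\right) = \left(-131\right) \left(-2457\right) = 321867$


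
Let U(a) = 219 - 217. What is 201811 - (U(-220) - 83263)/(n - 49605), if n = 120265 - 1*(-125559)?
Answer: 39599235870/196219 ≈ 2.0181e+5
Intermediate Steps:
U(a) = 2
n = 245824 (n = 120265 + 125559 = 245824)
201811 - (U(-220) - 83263)/(n - 49605) = 201811 - (2 - 83263)/(245824 - 49605) = 201811 - (-83261)/196219 = 201811 - 1*(-83261/196219) = 201811 + 83261/196219 = 39599235870/196219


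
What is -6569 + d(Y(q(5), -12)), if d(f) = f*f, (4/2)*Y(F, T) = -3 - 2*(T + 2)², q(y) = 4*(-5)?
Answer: 14933/4 ≈ 3733.3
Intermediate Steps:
q(y) = -20
Y(F, T) = -3/2 - (2 + T)² (Y(F, T) = (-3 - 2*(T + 2)²)/2 = (-3 - 2*(2 + T)²)/2 = -3/2 - (2 + T)²)
d(f) = f²
-6569 + d(Y(q(5), -12)) = -6569 + (-3/2 - (2 - 12)²)² = -6569 + (-3/2 - 1*(-10)²)² = -6569 + (-3/2 - 1*100)² = -6569 + (-3/2 - 100)² = -6569 + (-203/2)² = -6569 + 41209/4 = 14933/4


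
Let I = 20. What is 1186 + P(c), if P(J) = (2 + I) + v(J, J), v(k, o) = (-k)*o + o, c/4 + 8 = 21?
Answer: -1444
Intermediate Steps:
c = 52 (c = -32 + 4*21 = -32 + 84 = 52)
v(k, o) = o - k*o (v(k, o) = -k*o + o = o - k*o)
P(J) = 22 + J*(1 - J) (P(J) = (2 + 20) + J*(1 - J) = 22 + J*(1 - J))
1186 + P(c) = 1186 + (22 - 1*52*(-1 + 52)) = 1186 + (22 - 1*52*51) = 1186 + (22 - 2652) = 1186 - 2630 = -1444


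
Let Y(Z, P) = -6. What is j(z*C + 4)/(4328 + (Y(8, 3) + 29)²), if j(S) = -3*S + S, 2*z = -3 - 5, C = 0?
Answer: -8/4857 ≈ -0.0016471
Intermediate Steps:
z = -4 (z = (-3 - 5)/2 = (½)*(-8) = -4)
j(S) = -2*S
j(z*C + 4)/(4328 + (Y(8, 3) + 29)²) = (-2*(-4*0 + 4))/(4328 + (-6 + 29)²) = (-2*(0 + 4))/(4328 + 23²) = (-2*4)/(4328 + 529) = -8/4857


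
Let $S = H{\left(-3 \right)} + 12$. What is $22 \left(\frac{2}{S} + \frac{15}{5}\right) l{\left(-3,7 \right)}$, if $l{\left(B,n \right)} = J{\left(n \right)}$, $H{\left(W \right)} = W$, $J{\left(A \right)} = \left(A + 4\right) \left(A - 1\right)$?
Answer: $\frac{14036}{3} \approx 4678.7$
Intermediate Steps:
$J{\left(A \right)} = \left(-1 + A\right) \left(4 + A\right)$ ($J{\left(A \right)} = \left(4 + A\right) \left(-1 + A\right) = \left(-1 + A\right) \left(4 + A\right)$)
$l{\left(B,n \right)} = -4 + n^{2} + 3 n$
$S = 9$ ($S = -3 + 12 = 9$)
$22 \left(\frac{2}{S} + \frac{15}{5}\right) l{\left(-3,7 \right)} = 22 \left(\frac{2}{9} + \frac{15}{5}\right) \left(-4 + 7^{2} + 3 \cdot 7\right) = 22 \left(2 \cdot \frac{1}{9} + 15 \cdot \frac{1}{5}\right) \left(-4 + 49 + 21\right) = 22 \left(\frac{2}{9} + 3\right) 66 = 22 \cdot \frac{29}{9} \cdot 66 = \frac{638}{9} \cdot 66 = \frac{14036}{3}$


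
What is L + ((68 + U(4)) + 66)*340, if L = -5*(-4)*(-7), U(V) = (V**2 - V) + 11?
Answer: 53240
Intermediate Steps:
U(V) = 11 + V**2 - V
L = -140 (L = 20*(-7) = -140)
L + ((68 + U(4)) + 66)*340 = -140 + ((68 + (11 + 4**2 - 1*4)) + 66)*340 = -140 + ((68 + (11 + 16 - 4)) + 66)*340 = -140 + ((68 + 23) + 66)*340 = -140 + (91 + 66)*340 = -140 + 157*340 = -140 + 53380 = 53240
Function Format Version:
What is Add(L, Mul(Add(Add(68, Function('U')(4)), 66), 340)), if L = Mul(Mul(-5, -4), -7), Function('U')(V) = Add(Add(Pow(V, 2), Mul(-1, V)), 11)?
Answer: 53240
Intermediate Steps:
Function('U')(V) = Add(11, Pow(V, 2), Mul(-1, V))
L = -140 (L = Mul(20, -7) = -140)
Add(L, Mul(Add(Add(68, Function('U')(4)), 66), 340)) = Add(-140, Mul(Add(Add(68, Add(11, Pow(4, 2), Mul(-1, 4))), 66), 340)) = Add(-140, Mul(Add(Add(68, Add(11, 16, -4)), 66), 340)) = Add(-140, Mul(Add(Add(68, 23), 66), 340)) = Add(-140, Mul(Add(91, 66), 340)) = Add(-140, Mul(157, 340)) = Add(-140, 53380) = 53240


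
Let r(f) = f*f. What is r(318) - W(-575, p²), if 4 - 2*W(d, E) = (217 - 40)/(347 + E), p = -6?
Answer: 77459629/766 ≈ 1.0112e+5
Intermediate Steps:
W(d, E) = 2 - 177/(2*(347 + E)) (W(d, E) = 2 - (217 - 40)/(2*(347 + E)) = 2 - 177/(2*(347 + E)))
r(f) = f²
r(318) - W(-575, p²) = 318² - (1211 + 4*(-6)²)/(2*(347 + (-6)²)) = 101124 - (1211 + 4*36)/(2*(347 + 36)) = 101124 - (1211 + 144)/(2*383) = 101124 - 1355/(2*383) = 101124 - 1*1355/766 = 101124 - 1355/766 = 77459629/766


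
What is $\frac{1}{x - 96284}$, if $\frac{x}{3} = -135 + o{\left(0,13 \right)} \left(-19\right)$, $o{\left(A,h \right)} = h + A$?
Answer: $- \frac{1}{97430} \approx -1.0264 \cdot 10^{-5}$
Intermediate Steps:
$o{\left(A,h \right)} = A + h$
$x = -1146$ ($x = 3 \left(-135 + \left(0 + 13\right) \left(-19\right)\right) = 3 \left(-135 + 13 \left(-19\right)\right) = 3 \left(-135 - 247\right) = 3 \left(-382\right) = -1146$)
$\frac{1}{x - 96284} = \frac{1}{-1146 - 96284} = \frac{1}{-97430} = - \frac{1}{97430}$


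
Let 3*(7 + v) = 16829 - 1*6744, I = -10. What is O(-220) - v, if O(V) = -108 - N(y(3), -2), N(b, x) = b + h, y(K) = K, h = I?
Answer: -10367/3 ≈ -3455.7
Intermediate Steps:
h = -10
v = 10064/3 (v = -7 + (16829 - 1*6744)/3 = -7 + (16829 - 6744)/3 = -7 + (1/3)*10085 = -7 + 10085/3 = 10064/3 ≈ 3354.7)
N(b, x) = -10 + b (N(b, x) = b - 10 = -10 + b)
O(V) = -101 (O(V) = -108 - (-10 + 3) = -108 - 1*(-7) = -108 + 7 = -101)
O(-220) - v = -101 - 1*10064/3 = -101 - 10064/3 = -10367/3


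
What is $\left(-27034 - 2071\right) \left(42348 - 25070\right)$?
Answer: $-502876190$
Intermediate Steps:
$\left(-27034 - 2071\right) \left(42348 - 25070\right) = \left(-29105\right) 17278 = -502876190$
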